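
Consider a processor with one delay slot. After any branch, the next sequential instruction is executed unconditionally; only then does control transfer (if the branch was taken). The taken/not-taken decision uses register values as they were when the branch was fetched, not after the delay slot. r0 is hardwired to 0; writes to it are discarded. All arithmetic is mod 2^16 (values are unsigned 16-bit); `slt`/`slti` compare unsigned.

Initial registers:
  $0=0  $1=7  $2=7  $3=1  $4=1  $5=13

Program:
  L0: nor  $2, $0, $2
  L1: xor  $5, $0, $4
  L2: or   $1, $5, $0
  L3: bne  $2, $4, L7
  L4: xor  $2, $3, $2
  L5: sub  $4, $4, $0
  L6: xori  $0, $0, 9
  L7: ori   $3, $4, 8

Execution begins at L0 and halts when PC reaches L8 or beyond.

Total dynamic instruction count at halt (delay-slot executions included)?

#0 nor  $2, $0, $2 ; 0/7/65528/1/1/13
#1 xor  $5, $0, $4 ; 0/7/65528/1/1/1
#2 or   $1, $5, $0 ; 0/1/65528/1/1/1
#3 bne  $2, $4, L7 ; 0/1/65528/1/1/1 ; →target
#4 xor  $2, $3, $2 ; 0/1/65529/1/1/1
#7 ori   $3, $4, 8 ; 0/1/65529/9/1/1

6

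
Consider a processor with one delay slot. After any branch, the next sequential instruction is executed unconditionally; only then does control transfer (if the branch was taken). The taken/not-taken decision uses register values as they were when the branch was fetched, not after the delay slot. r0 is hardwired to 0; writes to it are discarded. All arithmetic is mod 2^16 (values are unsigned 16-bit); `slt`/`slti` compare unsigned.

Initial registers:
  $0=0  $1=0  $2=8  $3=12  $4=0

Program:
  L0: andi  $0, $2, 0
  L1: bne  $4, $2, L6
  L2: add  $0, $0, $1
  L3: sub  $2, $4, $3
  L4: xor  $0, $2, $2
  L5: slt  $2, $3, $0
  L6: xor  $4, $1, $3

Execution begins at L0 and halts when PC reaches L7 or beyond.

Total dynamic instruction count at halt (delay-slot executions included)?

[0] andi  $0, $2, 0  →  {$0:0, $1:0, $2:8, $3:12, $4:0}
[1] bne  $4, $2, L6  →  {$0:0, $1:0, $2:8, $3:12, $4:0}  ⟨branch taken⟩
[2] add  $0, $0, $1  →  {$0:0, $1:0, $2:8, $3:12, $4:0}
[6] xor  $4, $1, $3  →  {$0:0, $1:0, $2:8, $3:12, $4:12}

4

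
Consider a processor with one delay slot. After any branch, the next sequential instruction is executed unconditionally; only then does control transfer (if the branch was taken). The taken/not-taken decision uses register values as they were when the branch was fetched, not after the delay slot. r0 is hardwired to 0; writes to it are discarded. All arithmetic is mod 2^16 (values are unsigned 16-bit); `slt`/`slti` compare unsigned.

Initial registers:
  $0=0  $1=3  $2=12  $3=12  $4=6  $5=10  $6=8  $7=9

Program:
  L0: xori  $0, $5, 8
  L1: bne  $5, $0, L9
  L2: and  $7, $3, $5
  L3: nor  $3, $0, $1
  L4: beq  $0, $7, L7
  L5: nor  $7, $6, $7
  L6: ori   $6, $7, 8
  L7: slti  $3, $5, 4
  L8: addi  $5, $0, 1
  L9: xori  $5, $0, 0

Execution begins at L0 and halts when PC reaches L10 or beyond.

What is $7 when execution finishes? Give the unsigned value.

8

PC=0  xori  $0, $5, 8        | $0=0 $1=3 $2=12 $3=12 $4=6 $5=10 $6=8 $7=9
PC=1  bne  $5, $0, L9        | $0=0 $1=3 $2=12 $3=12 $4=6 $5=10 $6=8 $7=9  [TAKEN]
PC=2  and  $7, $3, $5        | $0=0 $1=3 $2=12 $3=12 $4=6 $5=10 $6=8 $7=8
PC=9  xori  $5, $0, 0        | $0=0 $1=3 $2=12 $3=12 $4=6 $5=0 $6=8 $7=8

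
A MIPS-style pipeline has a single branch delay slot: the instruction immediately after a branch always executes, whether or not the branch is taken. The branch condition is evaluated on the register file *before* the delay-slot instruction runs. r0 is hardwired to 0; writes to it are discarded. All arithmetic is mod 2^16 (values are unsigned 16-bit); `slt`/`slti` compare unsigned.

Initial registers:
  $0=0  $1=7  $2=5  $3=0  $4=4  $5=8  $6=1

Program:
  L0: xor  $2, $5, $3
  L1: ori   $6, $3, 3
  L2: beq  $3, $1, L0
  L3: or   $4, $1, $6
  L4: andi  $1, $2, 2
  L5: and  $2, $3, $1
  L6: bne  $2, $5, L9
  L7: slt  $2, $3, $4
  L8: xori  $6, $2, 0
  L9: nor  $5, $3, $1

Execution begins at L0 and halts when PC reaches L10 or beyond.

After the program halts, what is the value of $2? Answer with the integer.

  step pc=0: xor  $2, $5, $3  regs=(0,7,8,0,4,8,1)
  step pc=1: ori   $6, $3, 3  regs=(0,7,8,0,4,8,3)
  step pc=2: beq  $3, $1, L0  cond=F  regs=(0,7,8,0,4,8,3)
  step pc=3: or   $4, $1, $6  regs=(0,7,8,0,7,8,3)
  step pc=4: andi  $1, $2, 2  regs=(0,0,8,0,7,8,3)
  step pc=5: and  $2, $3, $1  regs=(0,0,0,0,7,8,3)
  step pc=6: bne  $2, $5, L9  cond=T  regs=(0,0,0,0,7,8,3)
  step pc=7: slt  $2, $3, $4  regs=(0,0,1,0,7,8,3)
  step pc=9: nor  $5, $3, $1  regs=(0,0,1,0,7,65535,3)

1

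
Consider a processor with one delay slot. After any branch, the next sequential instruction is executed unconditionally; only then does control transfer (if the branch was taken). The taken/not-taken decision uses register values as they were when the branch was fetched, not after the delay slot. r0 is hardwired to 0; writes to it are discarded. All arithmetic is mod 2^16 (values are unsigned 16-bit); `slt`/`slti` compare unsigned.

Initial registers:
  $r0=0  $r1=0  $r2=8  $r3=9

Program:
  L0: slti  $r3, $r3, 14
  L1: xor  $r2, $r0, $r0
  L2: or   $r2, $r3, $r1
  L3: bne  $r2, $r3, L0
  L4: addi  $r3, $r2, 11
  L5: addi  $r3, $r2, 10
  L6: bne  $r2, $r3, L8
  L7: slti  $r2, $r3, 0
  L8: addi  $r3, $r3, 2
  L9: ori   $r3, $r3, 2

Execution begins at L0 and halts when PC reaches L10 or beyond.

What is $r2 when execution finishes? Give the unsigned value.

#0 slti  $r3, $r3, 14 ; 0/0/8/1
#1 xor  $r2, $r0, $r0 ; 0/0/0/1
#2 or   $r2, $r3, $r1 ; 0/0/1/1
#3 bne  $r2, $r3, L0 ; 0/0/1/1 ; →fallthru
#4 addi  $r3, $r2, 11 ; 0/0/1/12
#5 addi  $r3, $r2, 10 ; 0/0/1/11
#6 bne  $r2, $r3, L8 ; 0/0/1/11 ; →target
#7 slti  $r2, $r3, 0 ; 0/0/0/11
#8 addi  $r3, $r3, 2 ; 0/0/0/13
#9 ori   $r3, $r3, 2 ; 0/0/0/15

0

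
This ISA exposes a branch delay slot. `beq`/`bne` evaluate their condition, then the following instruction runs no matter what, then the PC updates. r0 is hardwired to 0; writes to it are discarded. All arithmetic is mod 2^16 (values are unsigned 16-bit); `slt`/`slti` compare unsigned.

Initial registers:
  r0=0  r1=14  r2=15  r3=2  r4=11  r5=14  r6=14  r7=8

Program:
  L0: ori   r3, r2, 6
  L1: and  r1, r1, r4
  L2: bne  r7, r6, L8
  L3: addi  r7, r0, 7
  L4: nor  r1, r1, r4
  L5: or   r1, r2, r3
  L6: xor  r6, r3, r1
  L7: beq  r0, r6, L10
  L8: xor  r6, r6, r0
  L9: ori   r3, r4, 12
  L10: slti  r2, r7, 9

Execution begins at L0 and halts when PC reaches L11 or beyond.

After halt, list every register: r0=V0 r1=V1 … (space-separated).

r0=0 r1=10 r2=1 r3=15 r4=11 r5=14 r6=14 r7=7

PC=0  ori   r3, r2, 6        | r0=0 r1=14 r2=15 r3=15 r4=11 r5=14 r6=14 r7=8
PC=1  and  r1, r1, r4        | r0=0 r1=10 r2=15 r3=15 r4=11 r5=14 r6=14 r7=8
PC=2  bne  r7, r6, L8        | r0=0 r1=10 r2=15 r3=15 r4=11 r5=14 r6=14 r7=8  [TAKEN]
PC=3  addi  r7, r0, 7        | r0=0 r1=10 r2=15 r3=15 r4=11 r5=14 r6=14 r7=7
PC=8  xor  r6, r6, r0        | r0=0 r1=10 r2=15 r3=15 r4=11 r5=14 r6=14 r7=7
PC=9  ori   r3, r4, 12       | r0=0 r1=10 r2=15 r3=15 r4=11 r5=14 r6=14 r7=7
PC=10 slti  r2, r7, 9        | r0=0 r1=10 r2=1 r3=15 r4=11 r5=14 r6=14 r7=7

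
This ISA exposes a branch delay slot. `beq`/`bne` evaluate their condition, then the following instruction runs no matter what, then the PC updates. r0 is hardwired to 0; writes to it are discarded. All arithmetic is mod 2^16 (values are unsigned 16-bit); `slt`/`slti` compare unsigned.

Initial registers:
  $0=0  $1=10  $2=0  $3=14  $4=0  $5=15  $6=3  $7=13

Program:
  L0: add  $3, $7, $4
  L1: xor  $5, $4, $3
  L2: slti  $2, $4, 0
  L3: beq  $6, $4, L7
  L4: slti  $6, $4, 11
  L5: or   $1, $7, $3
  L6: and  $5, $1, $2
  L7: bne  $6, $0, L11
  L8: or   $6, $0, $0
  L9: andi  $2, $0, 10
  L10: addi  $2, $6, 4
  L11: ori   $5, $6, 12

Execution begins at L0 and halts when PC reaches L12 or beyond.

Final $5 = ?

[0] add  $3, $7, $4  →  {$0:0, $1:10, $2:0, $3:13, $4:0, $5:15, $6:3, $7:13}
[1] xor  $5, $4, $3  →  {$0:0, $1:10, $2:0, $3:13, $4:0, $5:13, $6:3, $7:13}
[2] slti  $2, $4, 0  →  {$0:0, $1:10, $2:0, $3:13, $4:0, $5:13, $6:3, $7:13}
[3] beq  $6, $4, L7  →  {$0:0, $1:10, $2:0, $3:13, $4:0, $5:13, $6:3, $7:13}  ⟨branch fallthrough⟩
[4] slti  $6, $4, 11  →  {$0:0, $1:10, $2:0, $3:13, $4:0, $5:13, $6:1, $7:13}
[5] or   $1, $7, $3  →  {$0:0, $1:13, $2:0, $3:13, $4:0, $5:13, $6:1, $7:13}
[6] and  $5, $1, $2  →  {$0:0, $1:13, $2:0, $3:13, $4:0, $5:0, $6:1, $7:13}
[7] bne  $6, $0, L11  →  {$0:0, $1:13, $2:0, $3:13, $4:0, $5:0, $6:1, $7:13}  ⟨branch taken⟩
[8] or   $6, $0, $0  →  {$0:0, $1:13, $2:0, $3:13, $4:0, $5:0, $6:0, $7:13}
[11] ori   $5, $6, 12  →  {$0:0, $1:13, $2:0, $3:13, $4:0, $5:12, $6:0, $7:13}

12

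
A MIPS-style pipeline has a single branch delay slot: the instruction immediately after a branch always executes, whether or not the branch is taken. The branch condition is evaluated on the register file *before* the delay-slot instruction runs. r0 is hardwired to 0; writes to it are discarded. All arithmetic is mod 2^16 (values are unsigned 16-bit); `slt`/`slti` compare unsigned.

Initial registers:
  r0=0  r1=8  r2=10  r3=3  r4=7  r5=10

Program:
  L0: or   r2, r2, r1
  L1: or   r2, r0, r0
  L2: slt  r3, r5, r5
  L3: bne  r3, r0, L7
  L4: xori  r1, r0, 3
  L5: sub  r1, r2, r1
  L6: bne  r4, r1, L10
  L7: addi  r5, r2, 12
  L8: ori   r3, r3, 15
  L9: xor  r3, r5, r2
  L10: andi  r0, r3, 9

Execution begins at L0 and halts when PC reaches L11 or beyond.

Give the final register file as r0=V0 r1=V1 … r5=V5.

#0 or   r2, r2, r1 ; 0/8/10/3/7/10
#1 or   r2, r0, r0 ; 0/8/0/3/7/10
#2 slt  r3, r5, r5 ; 0/8/0/0/7/10
#3 bne  r3, r0, L7 ; 0/8/0/0/7/10 ; →fallthru
#4 xori  r1, r0, 3 ; 0/3/0/0/7/10
#5 sub  r1, r2, r1 ; 0/65533/0/0/7/10
#6 bne  r4, r1, L10 ; 0/65533/0/0/7/10 ; →target
#7 addi  r5, r2, 12 ; 0/65533/0/0/7/12
#10 andi  r0, r3, 9 ; 0/65533/0/0/7/12

r0=0 r1=65533 r2=0 r3=0 r4=7 r5=12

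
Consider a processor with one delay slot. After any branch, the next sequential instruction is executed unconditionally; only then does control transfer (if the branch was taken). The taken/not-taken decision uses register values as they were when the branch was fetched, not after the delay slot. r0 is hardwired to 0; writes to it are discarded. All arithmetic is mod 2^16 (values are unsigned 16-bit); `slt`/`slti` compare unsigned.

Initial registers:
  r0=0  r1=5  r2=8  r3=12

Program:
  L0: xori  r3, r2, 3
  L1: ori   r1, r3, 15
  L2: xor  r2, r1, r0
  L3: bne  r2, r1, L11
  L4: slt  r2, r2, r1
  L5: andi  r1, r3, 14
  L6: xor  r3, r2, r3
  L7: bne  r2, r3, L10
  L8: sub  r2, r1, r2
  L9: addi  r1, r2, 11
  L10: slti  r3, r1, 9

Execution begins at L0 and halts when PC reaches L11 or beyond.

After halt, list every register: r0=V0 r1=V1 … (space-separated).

r0=0 r1=10 r2=10 r3=0

  step pc=0: xori  r3, r2, 3  regs=(0,5,8,11)
  step pc=1: ori   r1, r3, 15  regs=(0,15,8,11)
  step pc=2: xor  r2, r1, r0  regs=(0,15,15,11)
  step pc=3: bne  r2, r1, L11  cond=F  regs=(0,15,15,11)
  step pc=4: slt  r2, r2, r1  regs=(0,15,0,11)
  step pc=5: andi  r1, r3, 14  regs=(0,10,0,11)
  step pc=6: xor  r3, r2, r3  regs=(0,10,0,11)
  step pc=7: bne  r2, r3, L10  cond=T  regs=(0,10,0,11)
  step pc=8: sub  r2, r1, r2  regs=(0,10,10,11)
  step pc=10: slti  r3, r1, 9  regs=(0,10,10,0)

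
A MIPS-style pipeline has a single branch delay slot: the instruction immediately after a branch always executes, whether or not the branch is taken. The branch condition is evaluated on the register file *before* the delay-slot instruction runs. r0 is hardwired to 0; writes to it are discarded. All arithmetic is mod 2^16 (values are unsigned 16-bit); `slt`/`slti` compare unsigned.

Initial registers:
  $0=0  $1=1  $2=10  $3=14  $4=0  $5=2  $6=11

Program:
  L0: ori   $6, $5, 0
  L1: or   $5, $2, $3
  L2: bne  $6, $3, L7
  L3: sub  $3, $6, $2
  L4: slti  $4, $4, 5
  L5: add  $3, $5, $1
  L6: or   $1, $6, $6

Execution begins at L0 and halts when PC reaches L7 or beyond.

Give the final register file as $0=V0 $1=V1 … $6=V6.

[0] ori   $6, $5, 0  →  {$0:0, $1:1, $2:10, $3:14, $4:0, $5:2, $6:2}
[1] or   $5, $2, $3  →  {$0:0, $1:1, $2:10, $3:14, $4:0, $5:14, $6:2}
[2] bne  $6, $3, L7  →  {$0:0, $1:1, $2:10, $3:14, $4:0, $5:14, $6:2}  ⟨branch taken⟩
[3] sub  $3, $6, $2  →  {$0:0, $1:1, $2:10, $3:65528, $4:0, $5:14, $6:2}

$0=0 $1=1 $2=10 $3=65528 $4=0 $5=14 $6=2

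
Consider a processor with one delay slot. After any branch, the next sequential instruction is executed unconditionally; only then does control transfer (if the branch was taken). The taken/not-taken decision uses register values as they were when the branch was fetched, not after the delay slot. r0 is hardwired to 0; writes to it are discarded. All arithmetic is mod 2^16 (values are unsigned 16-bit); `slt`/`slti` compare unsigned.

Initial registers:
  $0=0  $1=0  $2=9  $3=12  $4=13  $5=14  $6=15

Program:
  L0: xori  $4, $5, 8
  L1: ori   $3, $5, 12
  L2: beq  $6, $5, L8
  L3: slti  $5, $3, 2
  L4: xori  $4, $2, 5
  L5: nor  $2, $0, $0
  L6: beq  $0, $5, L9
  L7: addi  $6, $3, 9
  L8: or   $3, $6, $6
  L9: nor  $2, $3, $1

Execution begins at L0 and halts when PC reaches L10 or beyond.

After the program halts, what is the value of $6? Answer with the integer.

PC=0  xori  $4, $5, 8        | $0=0 $1=0 $2=9 $3=12 $4=6 $5=14 $6=15
PC=1  ori   $3, $5, 12       | $0=0 $1=0 $2=9 $3=14 $4=6 $5=14 $6=15
PC=2  beq  $6, $5, L8        | $0=0 $1=0 $2=9 $3=14 $4=6 $5=14 $6=15  [not taken]
PC=3  slti  $5, $3, 2        | $0=0 $1=0 $2=9 $3=14 $4=6 $5=0 $6=15
PC=4  xori  $4, $2, 5        | $0=0 $1=0 $2=9 $3=14 $4=12 $5=0 $6=15
PC=5  nor  $2, $0, $0        | $0=0 $1=0 $2=65535 $3=14 $4=12 $5=0 $6=15
PC=6  beq  $0, $5, L9        | $0=0 $1=0 $2=65535 $3=14 $4=12 $5=0 $6=15  [TAKEN]
PC=7  addi  $6, $3, 9        | $0=0 $1=0 $2=65535 $3=14 $4=12 $5=0 $6=23
PC=9  nor  $2, $3, $1        | $0=0 $1=0 $2=65521 $3=14 $4=12 $5=0 $6=23

23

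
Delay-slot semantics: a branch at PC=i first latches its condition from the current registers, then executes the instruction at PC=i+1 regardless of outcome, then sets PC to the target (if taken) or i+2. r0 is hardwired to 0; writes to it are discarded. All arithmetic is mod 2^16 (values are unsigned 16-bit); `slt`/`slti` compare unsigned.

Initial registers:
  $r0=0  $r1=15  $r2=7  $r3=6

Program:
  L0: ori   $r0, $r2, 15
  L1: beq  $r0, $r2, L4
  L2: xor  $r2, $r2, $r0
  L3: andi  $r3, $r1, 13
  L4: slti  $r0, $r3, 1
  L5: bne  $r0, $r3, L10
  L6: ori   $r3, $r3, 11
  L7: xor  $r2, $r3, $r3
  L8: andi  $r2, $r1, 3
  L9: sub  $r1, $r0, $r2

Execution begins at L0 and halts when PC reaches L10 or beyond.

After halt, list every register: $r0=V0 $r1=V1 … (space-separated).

$r0=0 $r1=15 $r2=7 $r3=15

[0] ori   $r0, $r2, 15  →  {$r0:0, $r1:15, $r2:7, $r3:6}
[1] beq  $r0, $r2, L4  →  {$r0:0, $r1:15, $r2:7, $r3:6}  ⟨branch fallthrough⟩
[2] xor  $r2, $r2, $r0  →  {$r0:0, $r1:15, $r2:7, $r3:6}
[3] andi  $r3, $r1, 13  →  {$r0:0, $r1:15, $r2:7, $r3:13}
[4] slti  $r0, $r3, 1  →  {$r0:0, $r1:15, $r2:7, $r3:13}
[5] bne  $r0, $r3, L10  →  {$r0:0, $r1:15, $r2:7, $r3:13}  ⟨branch taken⟩
[6] ori   $r3, $r3, 11  →  {$r0:0, $r1:15, $r2:7, $r3:15}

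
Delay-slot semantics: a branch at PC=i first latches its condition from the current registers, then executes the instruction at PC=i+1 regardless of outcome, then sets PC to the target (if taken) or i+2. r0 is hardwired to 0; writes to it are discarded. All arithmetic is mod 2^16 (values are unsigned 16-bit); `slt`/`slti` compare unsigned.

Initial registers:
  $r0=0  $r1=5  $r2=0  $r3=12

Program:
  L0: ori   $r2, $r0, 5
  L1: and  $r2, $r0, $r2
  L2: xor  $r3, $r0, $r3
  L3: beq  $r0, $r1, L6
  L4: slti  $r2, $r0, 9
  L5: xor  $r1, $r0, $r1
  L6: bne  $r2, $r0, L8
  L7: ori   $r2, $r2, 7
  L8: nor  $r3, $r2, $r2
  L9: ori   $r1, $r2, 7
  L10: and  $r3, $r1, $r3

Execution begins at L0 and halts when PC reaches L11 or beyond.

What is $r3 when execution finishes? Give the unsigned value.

0

[0] ori   $r2, $r0, 5  →  {$r0:0, $r1:5, $r2:5, $r3:12}
[1] and  $r2, $r0, $r2  →  {$r0:0, $r1:5, $r2:0, $r3:12}
[2] xor  $r3, $r0, $r3  →  {$r0:0, $r1:5, $r2:0, $r3:12}
[3] beq  $r0, $r1, L6  →  {$r0:0, $r1:5, $r2:0, $r3:12}  ⟨branch fallthrough⟩
[4] slti  $r2, $r0, 9  →  {$r0:0, $r1:5, $r2:1, $r3:12}
[5] xor  $r1, $r0, $r1  →  {$r0:0, $r1:5, $r2:1, $r3:12}
[6] bne  $r2, $r0, L8  →  {$r0:0, $r1:5, $r2:1, $r3:12}  ⟨branch taken⟩
[7] ori   $r2, $r2, 7  →  {$r0:0, $r1:5, $r2:7, $r3:12}
[8] nor  $r3, $r2, $r2  →  {$r0:0, $r1:5, $r2:7, $r3:65528}
[9] ori   $r1, $r2, 7  →  {$r0:0, $r1:7, $r2:7, $r3:65528}
[10] and  $r3, $r1, $r3  →  {$r0:0, $r1:7, $r2:7, $r3:0}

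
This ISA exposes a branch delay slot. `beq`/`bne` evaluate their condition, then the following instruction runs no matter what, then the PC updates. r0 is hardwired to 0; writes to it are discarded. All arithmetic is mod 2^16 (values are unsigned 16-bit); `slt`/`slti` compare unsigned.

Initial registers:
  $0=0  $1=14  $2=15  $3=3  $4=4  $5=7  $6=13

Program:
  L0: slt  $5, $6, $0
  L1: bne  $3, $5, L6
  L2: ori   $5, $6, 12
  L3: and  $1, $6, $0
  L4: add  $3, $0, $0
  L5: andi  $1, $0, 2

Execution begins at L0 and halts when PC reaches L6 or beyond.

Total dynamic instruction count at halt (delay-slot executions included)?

3

PC=0  slt  $5, $6, $0        | $0=0 $1=14 $2=15 $3=3 $4=4 $5=0 $6=13
PC=1  bne  $3, $5, L6        | $0=0 $1=14 $2=15 $3=3 $4=4 $5=0 $6=13  [TAKEN]
PC=2  ori   $5, $6, 12       | $0=0 $1=14 $2=15 $3=3 $4=4 $5=13 $6=13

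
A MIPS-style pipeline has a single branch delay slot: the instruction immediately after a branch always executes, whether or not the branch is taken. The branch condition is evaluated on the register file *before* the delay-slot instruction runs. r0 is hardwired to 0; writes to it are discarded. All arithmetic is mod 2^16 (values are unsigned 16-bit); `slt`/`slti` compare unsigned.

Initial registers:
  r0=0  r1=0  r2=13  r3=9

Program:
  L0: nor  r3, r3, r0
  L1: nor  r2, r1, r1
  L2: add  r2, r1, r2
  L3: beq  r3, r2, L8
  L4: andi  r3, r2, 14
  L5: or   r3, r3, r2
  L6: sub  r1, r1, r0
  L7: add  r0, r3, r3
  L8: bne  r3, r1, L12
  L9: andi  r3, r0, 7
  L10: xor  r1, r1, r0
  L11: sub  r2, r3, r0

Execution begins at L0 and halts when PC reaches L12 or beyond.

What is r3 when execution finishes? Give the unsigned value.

0

#0 nor  r3, r3, r0 ; 0/0/13/65526
#1 nor  r2, r1, r1 ; 0/0/65535/65526
#2 add  r2, r1, r2 ; 0/0/65535/65526
#3 beq  r3, r2, L8 ; 0/0/65535/65526 ; →fallthru
#4 andi  r3, r2, 14 ; 0/0/65535/14
#5 or   r3, r3, r2 ; 0/0/65535/65535
#6 sub  r1, r1, r0 ; 0/0/65535/65535
#7 add  r0, r3, r3 ; 0/0/65535/65535
#8 bne  r3, r1, L12 ; 0/0/65535/65535 ; →target
#9 andi  r3, r0, 7 ; 0/0/65535/0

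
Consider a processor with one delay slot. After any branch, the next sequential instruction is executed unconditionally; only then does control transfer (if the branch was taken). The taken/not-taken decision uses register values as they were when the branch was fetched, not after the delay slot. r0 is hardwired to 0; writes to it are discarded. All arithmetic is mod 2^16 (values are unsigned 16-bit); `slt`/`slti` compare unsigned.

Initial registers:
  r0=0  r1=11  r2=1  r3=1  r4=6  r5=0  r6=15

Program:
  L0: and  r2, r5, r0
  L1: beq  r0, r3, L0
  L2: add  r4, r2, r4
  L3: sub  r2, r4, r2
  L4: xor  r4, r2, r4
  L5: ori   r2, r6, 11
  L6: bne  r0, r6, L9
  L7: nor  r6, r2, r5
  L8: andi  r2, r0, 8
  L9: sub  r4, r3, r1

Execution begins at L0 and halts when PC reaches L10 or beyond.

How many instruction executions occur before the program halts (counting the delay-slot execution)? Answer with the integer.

#0 and  r2, r5, r0 ; 0/11/0/1/6/0/15
#1 beq  r0, r3, L0 ; 0/11/0/1/6/0/15 ; →fallthru
#2 add  r4, r2, r4 ; 0/11/0/1/6/0/15
#3 sub  r2, r4, r2 ; 0/11/6/1/6/0/15
#4 xor  r4, r2, r4 ; 0/11/6/1/0/0/15
#5 ori   r2, r6, 11 ; 0/11/15/1/0/0/15
#6 bne  r0, r6, L9 ; 0/11/15/1/0/0/15 ; →target
#7 nor  r6, r2, r5 ; 0/11/15/1/0/0/65520
#9 sub  r4, r3, r1 ; 0/11/15/1/65526/0/65520

9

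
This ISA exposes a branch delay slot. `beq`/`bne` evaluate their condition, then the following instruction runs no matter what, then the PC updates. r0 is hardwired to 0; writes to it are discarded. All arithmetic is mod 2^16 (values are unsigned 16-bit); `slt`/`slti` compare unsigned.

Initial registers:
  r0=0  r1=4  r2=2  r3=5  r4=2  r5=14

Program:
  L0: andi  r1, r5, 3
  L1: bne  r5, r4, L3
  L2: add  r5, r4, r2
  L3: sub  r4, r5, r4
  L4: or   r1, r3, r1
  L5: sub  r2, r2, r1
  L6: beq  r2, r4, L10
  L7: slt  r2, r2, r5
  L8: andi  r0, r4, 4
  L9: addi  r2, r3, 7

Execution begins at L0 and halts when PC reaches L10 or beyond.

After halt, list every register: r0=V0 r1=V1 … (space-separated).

r0=0 r1=7 r2=12 r3=5 r4=2 r5=4

  step pc=0: andi  r1, r5, 3  regs=(0,2,2,5,2,14)
  step pc=1: bne  r5, r4, L3  cond=T  regs=(0,2,2,5,2,14)
  step pc=2: add  r5, r4, r2  regs=(0,2,2,5,2,4)
  step pc=3: sub  r4, r5, r4  regs=(0,2,2,5,2,4)
  step pc=4: or   r1, r3, r1  regs=(0,7,2,5,2,4)
  step pc=5: sub  r2, r2, r1  regs=(0,7,65531,5,2,4)
  step pc=6: beq  r2, r4, L10  cond=F  regs=(0,7,65531,5,2,4)
  step pc=7: slt  r2, r2, r5  regs=(0,7,0,5,2,4)
  step pc=8: andi  r0, r4, 4  regs=(0,7,0,5,2,4)
  step pc=9: addi  r2, r3, 7  regs=(0,7,12,5,2,4)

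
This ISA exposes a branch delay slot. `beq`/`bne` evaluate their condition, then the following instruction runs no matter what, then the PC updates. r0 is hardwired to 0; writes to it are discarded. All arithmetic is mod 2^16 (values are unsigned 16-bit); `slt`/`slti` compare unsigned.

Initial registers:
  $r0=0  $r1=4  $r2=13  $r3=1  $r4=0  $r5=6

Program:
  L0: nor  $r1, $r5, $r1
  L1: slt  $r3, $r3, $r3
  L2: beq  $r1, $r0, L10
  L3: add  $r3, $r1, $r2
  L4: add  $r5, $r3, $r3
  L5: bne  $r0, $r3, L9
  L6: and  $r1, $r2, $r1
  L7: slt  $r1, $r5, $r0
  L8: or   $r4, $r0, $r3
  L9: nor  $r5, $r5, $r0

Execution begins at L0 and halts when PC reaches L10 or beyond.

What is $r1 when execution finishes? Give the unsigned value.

9

  step pc=0: nor  $r1, $r5, $r1  regs=(0,65529,13,1,0,6)
  step pc=1: slt  $r3, $r3, $r3  regs=(0,65529,13,0,0,6)
  step pc=2: beq  $r1, $r0, L10  cond=F  regs=(0,65529,13,0,0,6)
  step pc=3: add  $r3, $r1, $r2  regs=(0,65529,13,6,0,6)
  step pc=4: add  $r5, $r3, $r3  regs=(0,65529,13,6,0,12)
  step pc=5: bne  $r0, $r3, L9  cond=T  regs=(0,65529,13,6,0,12)
  step pc=6: and  $r1, $r2, $r1  regs=(0,9,13,6,0,12)
  step pc=9: nor  $r5, $r5, $r0  regs=(0,9,13,6,0,65523)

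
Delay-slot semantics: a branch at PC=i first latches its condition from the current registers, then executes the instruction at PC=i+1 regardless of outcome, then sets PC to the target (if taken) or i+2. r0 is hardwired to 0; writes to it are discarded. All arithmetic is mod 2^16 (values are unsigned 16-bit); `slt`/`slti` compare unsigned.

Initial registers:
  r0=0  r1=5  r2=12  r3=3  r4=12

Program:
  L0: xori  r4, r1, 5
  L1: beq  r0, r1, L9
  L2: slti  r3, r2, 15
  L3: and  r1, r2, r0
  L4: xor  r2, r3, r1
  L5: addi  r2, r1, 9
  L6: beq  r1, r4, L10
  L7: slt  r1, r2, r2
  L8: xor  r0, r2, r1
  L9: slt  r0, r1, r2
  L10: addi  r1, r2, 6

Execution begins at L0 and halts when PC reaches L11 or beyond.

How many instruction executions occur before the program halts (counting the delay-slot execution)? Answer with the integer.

9

[0] xori  r4, r1, 5  →  {r0:0, r1:5, r2:12, r3:3, r4:0}
[1] beq  r0, r1, L9  →  {r0:0, r1:5, r2:12, r3:3, r4:0}  ⟨branch fallthrough⟩
[2] slti  r3, r2, 15  →  {r0:0, r1:5, r2:12, r3:1, r4:0}
[3] and  r1, r2, r0  →  {r0:0, r1:0, r2:12, r3:1, r4:0}
[4] xor  r2, r3, r1  →  {r0:0, r1:0, r2:1, r3:1, r4:0}
[5] addi  r2, r1, 9  →  {r0:0, r1:0, r2:9, r3:1, r4:0}
[6] beq  r1, r4, L10  →  {r0:0, r1:0, r2:9, r3:1, r4:0}  ⟨branch taken⟩
[7] slt  r1, r2, r2  →  {r0:0, r1:0, r2:9, r3:1, r4:0}
[10] addi  r1, r2, 6  →  {r0:0, r1:15, r2:9, r3:1, r4:0}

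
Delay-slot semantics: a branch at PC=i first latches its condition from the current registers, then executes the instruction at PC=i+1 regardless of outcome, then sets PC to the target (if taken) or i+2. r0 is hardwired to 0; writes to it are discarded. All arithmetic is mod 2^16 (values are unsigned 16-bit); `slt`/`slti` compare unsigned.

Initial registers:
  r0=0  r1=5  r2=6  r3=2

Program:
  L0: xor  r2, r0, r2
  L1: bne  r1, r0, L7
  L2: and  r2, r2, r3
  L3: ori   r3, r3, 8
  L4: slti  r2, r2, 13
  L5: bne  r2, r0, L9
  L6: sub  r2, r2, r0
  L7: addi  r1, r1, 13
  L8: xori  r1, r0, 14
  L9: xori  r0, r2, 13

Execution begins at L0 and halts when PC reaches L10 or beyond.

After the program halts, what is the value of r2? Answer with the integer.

[0] xor  r2, r0, r2  →  {r0:0, r1:5, r2:6, r3:2}
[1] bne  r1, r0, L7  →  {r0:0, r1:5, r2:6, r3:2}  ⟨branch taken⟩
[2] and  r2, r2, r3  →  {r0:0, r1:5, r2:2, r3:2}
[7] addi  r1, r1, 13  →  {r0:0, r1:18, r2:2, r3:2}
[8] xori  r1, r0, 14  →  {r0:0, r1:14, r2:2, r3:2}
[9] xori  r0, r2, 13  →  {r0:0, r1:14, r2:2, r3:2}

2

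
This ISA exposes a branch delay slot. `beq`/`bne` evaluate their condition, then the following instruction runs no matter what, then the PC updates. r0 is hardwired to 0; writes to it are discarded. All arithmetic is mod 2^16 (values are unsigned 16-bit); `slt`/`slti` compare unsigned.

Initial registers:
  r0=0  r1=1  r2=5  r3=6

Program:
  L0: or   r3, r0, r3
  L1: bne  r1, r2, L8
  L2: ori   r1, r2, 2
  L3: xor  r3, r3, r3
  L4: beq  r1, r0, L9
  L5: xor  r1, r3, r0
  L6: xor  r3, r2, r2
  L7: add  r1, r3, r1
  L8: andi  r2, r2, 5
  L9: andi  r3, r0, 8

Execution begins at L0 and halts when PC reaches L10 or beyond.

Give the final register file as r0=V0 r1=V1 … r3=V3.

r0=0 r1=7 r2=5 r3=0

  step pc=0: or   r3, r0, r3  regs=(0,1,5,6)
  step pc=1: bne  r1, r2, L8  cond=T  regs=(0,1,5,6)
  step pc=2: ori   r1, r2, 2  regs=(0,7,5,6)
  step pc=8: andi  r2, r2, 5  regs=(0,7,5,6)
  step pc=9: andi  r3, r0, 8  regs=(0,7,5,0)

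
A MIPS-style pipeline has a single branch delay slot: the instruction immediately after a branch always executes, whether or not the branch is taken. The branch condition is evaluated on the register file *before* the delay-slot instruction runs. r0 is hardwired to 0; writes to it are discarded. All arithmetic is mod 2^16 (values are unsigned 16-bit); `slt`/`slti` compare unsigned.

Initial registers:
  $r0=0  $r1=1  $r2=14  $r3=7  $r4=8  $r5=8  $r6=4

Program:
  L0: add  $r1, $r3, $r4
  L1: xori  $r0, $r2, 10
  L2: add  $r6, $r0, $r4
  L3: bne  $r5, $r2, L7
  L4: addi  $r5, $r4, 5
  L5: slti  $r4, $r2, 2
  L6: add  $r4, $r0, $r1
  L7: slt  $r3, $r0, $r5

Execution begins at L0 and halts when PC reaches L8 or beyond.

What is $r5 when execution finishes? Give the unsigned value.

PC=0  add  $r1, $r3, $r4     | $r0=0 $r1=15 $r2=14 $r3=7 $r4=8 $r5=8 $r6=4
PC=1  xori  $r0, $r2, 10     | $r0=0 $r1=15 $r2=14 $r3=7 $r4=8 $r5=8 $r6=4
PC=2  add  $r6, $r0, $r4     | $r0=0 $r1=15 $r2=14 $r3=7 $r4=8 $r5=8 $r6=8
PC=3  bne  $r5, $r2, L7      | $r0=0 $r1=15 $r2=14 $r3=7 $r4=8 $r5=8 $r6=8  [TAKEN]
PC=4  addi  $r5, $r4, 5      | $r0=0 $r1=15 $r2=14 $r3=7 $r4=8 $r5=13 $r6=8
PC=7  slt  $r3, $r0, $r5     | $r0=0 $r1=15 $r2=14 $r3=1 $r4=8 $r5=13 $r6=8

13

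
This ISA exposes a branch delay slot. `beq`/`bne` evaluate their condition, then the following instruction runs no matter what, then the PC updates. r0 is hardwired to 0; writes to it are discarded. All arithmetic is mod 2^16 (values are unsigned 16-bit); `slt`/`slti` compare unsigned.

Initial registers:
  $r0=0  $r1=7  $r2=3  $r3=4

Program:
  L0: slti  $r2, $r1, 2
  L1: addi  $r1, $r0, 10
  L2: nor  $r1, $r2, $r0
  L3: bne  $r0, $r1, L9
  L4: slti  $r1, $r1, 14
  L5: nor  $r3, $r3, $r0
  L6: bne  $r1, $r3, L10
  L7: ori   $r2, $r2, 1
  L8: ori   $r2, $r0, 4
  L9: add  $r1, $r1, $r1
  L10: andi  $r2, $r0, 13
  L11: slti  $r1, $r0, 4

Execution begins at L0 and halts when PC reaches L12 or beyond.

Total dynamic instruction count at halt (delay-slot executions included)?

8

  step pc=0: slti  $r2, $r1, 2  regs=(0,7,0,4)
  step pc=1: addi  $r1, $r0, 10  regs=(0,10,0,4)
  step pc=2: nor  $r1, $r2, $r0  regs=(0,65535,0,4)
  step pc=3: bne  $r0, $r1, L9  cond=T  regs=(0,65535,0,4)
  step pc=4: slti  $r1, $r1, 14  regs=(0,0,0,4)
  step pc=9: add  $r1, $r1, $r1  regs=(0,0,0,4)
  step pc=10: andi  $r2, $r0, 13  regs=(0,0,0,4)
  step pc=11: slti  $r1, $r0, 4  regs=(0,1,0,4)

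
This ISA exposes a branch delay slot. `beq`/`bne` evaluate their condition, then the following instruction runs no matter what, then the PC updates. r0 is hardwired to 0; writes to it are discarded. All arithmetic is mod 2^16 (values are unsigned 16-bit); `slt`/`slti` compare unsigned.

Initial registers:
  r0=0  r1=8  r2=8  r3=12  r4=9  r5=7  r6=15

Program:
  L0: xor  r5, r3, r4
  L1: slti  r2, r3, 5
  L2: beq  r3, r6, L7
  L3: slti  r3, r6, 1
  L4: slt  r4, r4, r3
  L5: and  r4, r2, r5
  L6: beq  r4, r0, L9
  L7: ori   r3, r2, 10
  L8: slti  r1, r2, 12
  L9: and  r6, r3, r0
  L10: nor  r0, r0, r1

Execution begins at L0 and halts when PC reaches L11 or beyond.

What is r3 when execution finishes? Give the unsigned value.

10

  step pc=0: xor  r5, r3, r4  regs=(0,8,8,12,9,5,15)
  step pc=1: slti  r2, r3, 5  regs=(0,8,0,12,9,5,15)
  step pc=2: beq  r3, r6, L7  cond=F  regs=(0,8,0,12,9,5,15)
  step pc=3: slti  r3, r6, 1  regs=(0,8,0,0,9,5,15)
  step pc=4: slt  r4, r4, r3  regs=(0,8,0,0,0,5,15)
  step pc=5: and  r4, r2, r5  regs=(0,8,0,0,0,5,15)
  step pc=6: beq  r4, r0, L9  cond=T  regs=(0,8,0,0,0,5,15)
  step pc=7: ori   r3, r2, 10  regs=(0,8,0,10,0,5,15)
  step pc=9: and  r6, r3, r0  regs=(0,8,0,10,0,5,0)
  step pc=10: nor  r0, r0, r1  regs=(0,8,0,10,0,5,0)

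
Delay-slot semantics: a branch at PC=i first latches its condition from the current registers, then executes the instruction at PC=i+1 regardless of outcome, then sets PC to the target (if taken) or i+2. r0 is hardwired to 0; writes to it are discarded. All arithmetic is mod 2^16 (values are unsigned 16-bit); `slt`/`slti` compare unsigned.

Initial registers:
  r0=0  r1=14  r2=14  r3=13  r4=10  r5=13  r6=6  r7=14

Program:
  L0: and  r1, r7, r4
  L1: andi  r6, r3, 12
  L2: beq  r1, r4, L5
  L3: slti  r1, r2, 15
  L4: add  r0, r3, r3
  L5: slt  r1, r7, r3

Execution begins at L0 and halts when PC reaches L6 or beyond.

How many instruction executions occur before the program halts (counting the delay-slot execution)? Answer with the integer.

5

[0] and  r1, r7, r4  →  {r0:0, r1:10, r2:14, r3:13, r4:10, r5:13, r6:6, r7:14}
[1] andi  r6, r3, 12  →  {r0:0, r1:10, r2:14, r3:13, r4:10, r5:13, r6:12, r7:14}
[2] beq  r1, r4, L5  →  {r0:0, r1:10, r2:14, r3:13, r4:10, r5:13, r6:12, r7:14}  ⟨branch taken⟩
[3] slti  r1, r2, 15  →  {r0:0, r1:1, r2:14, r3:13, r4:10, r5:13, r6:12, r7:14}
[5] slt  r1, r7, r3  →  {r0:0, r1:0, r2:14, r3:13, r4:10, r5:13, r6:12, r7:14}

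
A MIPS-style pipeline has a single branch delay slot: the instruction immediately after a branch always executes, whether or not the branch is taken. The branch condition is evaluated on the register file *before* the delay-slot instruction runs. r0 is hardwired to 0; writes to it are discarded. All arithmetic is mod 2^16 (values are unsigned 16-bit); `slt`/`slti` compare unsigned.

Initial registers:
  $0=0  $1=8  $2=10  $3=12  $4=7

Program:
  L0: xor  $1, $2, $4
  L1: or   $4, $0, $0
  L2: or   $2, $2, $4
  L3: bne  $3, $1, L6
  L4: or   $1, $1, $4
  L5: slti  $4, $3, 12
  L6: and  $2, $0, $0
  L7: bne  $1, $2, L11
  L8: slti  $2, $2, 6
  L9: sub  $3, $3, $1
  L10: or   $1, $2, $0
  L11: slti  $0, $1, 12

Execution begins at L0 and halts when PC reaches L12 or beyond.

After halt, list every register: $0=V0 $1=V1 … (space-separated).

$0=0 $1=13 $2=1 $3=12 $4=0

PC=0  xor  $1, $2, $4        | $0=0 $1=13 $2=10 $3=12 $4=7
PC=1  or   $4, $0, $0        | $0=0 $1=13 $2=10 $3=12 $4=0
PC=2  or   $2, $2, $4        | $0=0 $1=13 $2=10 $3=12 $4=0
PC=3  bne  $3, $1, L6        | $0=0 $1=13 $2=10 $3=12 $4=0  [TAKEN]
PC=4  or   $1, $1, $4        | $0=0 $1=13 $2=10 $3=12 $4=0
PC=6  and  $2, $0, $0        | $0=0 $1=13 $2=0 $3=12 $4=0
PC=7  bne  $1, $2, L11       | $0=0 $1=13 $2=0 $3=12 $4=0  [TAKEN]
PC=8  slti  $2, $2, 6        | $0=0 $1=13 $2=1 $3=12 $4=0
PC=11 slti  $0, $1, 12       | $0=0 $1=13 $2=1 $3=12 $4=0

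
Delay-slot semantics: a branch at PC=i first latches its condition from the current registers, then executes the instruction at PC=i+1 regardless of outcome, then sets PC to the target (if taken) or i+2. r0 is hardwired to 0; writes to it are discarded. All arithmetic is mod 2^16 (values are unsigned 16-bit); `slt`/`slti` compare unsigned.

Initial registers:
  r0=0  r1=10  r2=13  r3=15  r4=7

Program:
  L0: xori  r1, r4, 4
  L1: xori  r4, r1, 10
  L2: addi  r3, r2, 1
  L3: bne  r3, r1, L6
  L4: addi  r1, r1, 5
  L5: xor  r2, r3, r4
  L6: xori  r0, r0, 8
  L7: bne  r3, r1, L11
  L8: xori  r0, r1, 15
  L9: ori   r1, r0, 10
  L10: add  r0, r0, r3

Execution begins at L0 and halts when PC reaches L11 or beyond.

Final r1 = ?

#0 xori  r1, r4, 4 ; 0/3/13/15/7
#1 xori  r4, r1, 10 ; 0/3/13/15/9
#2 addi  r3, r2, 1 ; 0/3/13/14/9
#3 bne  r3, r1, L6 ; 0/3/13/14/9 ; →target
#4 addi  r1, r1, 5 ; 0/8/13/14/9
#6 xori  r0, r0, 8 ; 0/8/13/14/9
#7 bne  r3, r1, L11 ; 0/8/13/14/9 ; →target
#8 xori  r0, r1, 15 ; 0/8/13/14/9

8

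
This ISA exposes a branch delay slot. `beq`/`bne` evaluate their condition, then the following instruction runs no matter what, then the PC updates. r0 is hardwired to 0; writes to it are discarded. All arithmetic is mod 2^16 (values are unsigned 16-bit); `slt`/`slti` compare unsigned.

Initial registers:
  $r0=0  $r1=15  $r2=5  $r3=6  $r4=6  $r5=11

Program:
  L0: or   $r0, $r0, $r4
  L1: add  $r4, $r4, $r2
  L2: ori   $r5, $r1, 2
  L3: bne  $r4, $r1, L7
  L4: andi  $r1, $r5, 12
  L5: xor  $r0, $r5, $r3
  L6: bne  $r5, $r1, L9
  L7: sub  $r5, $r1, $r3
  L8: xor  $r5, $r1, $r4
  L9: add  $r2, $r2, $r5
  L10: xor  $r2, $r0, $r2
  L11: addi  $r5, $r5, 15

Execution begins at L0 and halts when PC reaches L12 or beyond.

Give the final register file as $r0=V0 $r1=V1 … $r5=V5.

  step pc=0: or   $r0, $r0, $r4  regs=(0,15,5,6,6,11)
  step pc=1: add  $r4, $r4, $r2  regs=(0,15,5,6,11,11)
  step pc=2: ori   $r5, $r1, 2  regs=(0,15,5,6,11,15)
  step pc=3: bne  $r4, $r1, L7  cond=T  regs=(0,15,5,6,11,15)
  step pc=4: andi  $r1, $r5, 12  regs=(0,12,5,6,11,15)
  step pc=7: sub  $r5, $r1, $r3  regs=(0,12,5,6,11,6)
  step pc=8: xor  $r5, $r1, $r4  regs=(0,12,5,6,11,7)
  step pc=9: add  $r2, $r2, $r5  regs=(0,12,12,6,11,7)
  step pc=10: xor  $r2, $r0, $r2  regs=(0,12,12,6,11,7)
  step pc=11: addi  $r5, $r5, 15  regs=(0,12,12,6,11,22)

$r0=0 $r1=12 $r2=12 $r3=6 $r4=11 $r5=22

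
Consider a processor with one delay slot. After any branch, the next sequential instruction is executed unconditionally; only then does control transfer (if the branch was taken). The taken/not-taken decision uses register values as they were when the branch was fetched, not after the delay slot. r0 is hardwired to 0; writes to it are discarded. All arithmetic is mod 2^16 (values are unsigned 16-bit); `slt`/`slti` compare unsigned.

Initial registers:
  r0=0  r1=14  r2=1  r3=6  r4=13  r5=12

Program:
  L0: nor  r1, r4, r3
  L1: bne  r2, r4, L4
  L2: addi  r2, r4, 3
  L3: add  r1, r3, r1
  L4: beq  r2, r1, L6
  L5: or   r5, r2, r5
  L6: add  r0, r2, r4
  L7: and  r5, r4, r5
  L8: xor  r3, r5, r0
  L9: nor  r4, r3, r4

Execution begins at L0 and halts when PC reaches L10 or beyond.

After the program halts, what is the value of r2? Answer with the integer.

#0 nor  r1, r4, r3 ; 0/65520/1/6/13/12
#1 bne  r2, r4, L4 ; 0/65520/1/6/13/12 ; →target
#2 addi  r2, r4, 3 ; 0/65520/16/6/13/12
#4 beq  r2, r1, L6 ; 0/65520/16/6/13/12 ; →fallthru
#5 or   r5, r2, r5 ; 0/65520/16/6/13/28
#6 add  r0, r2, r4 ; 0/65520/16/6/13/28
#7 and  r5, r4, r5 ; 0/65520/16/6/13/12
#8 xor  r3, r5, r0 ; 0/65520/16/12/13/12
#9 nor  r4, r3, r4 ; 0/65520/16/12/65522/12

16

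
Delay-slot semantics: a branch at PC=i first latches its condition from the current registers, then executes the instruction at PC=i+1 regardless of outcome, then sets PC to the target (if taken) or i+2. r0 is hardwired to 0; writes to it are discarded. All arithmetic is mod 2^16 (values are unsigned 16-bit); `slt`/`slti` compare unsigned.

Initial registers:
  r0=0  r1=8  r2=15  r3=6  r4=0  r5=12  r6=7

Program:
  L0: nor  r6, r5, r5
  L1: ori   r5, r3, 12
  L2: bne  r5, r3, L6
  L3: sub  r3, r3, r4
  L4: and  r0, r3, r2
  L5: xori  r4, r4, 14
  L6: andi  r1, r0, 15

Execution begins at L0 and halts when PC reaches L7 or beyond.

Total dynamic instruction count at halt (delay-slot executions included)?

#0 nor  r6, r5, r5 ; 0/8/15/6/0/12/65523
#1 ori   r5, r3, 12 ; 0/8/15/6/0/14/65523
#2 bne  r5, r3, L6 ; 0/8/15/6/0/14/65523 ; →target
#3 sub  r3, r3, r4 ; 0/8/15/6/0/14/65523
#6 andi  r1, r0, 15 ; 0/0/15/6/0/14/65523

5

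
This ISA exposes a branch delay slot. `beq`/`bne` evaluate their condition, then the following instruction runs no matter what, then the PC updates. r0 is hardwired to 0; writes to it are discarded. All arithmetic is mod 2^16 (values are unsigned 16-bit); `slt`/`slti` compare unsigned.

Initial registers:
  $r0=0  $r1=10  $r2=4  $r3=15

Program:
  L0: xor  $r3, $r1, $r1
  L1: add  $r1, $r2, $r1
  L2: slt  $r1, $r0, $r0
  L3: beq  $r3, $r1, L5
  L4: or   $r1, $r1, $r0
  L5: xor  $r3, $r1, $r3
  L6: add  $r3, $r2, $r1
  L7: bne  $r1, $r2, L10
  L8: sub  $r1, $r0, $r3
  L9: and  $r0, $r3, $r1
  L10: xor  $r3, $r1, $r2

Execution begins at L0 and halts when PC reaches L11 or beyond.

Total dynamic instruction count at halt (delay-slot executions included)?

  step pc=0: xor  $r3, $r1, $r1  regs=(0,10,4,0)
  step pc=1: add  $r1, $r2, $r1  regs=(0,14,4,0)
  step pc=2: slt  $r1, $r0, $r0  regs=(0,0,4,0)
  step pc=3: beq  $r3, $r1, L5  cond=T  regs=(0,0,4,0)
  step pc=4: or   $r1, $r1, $r0  regs=(0,0,4,0)
  step pc=5: xor  $r3, $r1, $r3  regs=(0,0,4,0)
  step pc=6: add  $r3, $r2, $r1  regs=(0,0,4,4)
  step pc=7: bne  $r1, $r2, L10  cond=T  regs=(0,0,4,4)
  step pc=8: sub  $r1, $r0, $r3  regs=(0,65532,4,4)
  step pc=10: xor  $r3, $r1, $r2  regs=(0,65532,4,65528)

10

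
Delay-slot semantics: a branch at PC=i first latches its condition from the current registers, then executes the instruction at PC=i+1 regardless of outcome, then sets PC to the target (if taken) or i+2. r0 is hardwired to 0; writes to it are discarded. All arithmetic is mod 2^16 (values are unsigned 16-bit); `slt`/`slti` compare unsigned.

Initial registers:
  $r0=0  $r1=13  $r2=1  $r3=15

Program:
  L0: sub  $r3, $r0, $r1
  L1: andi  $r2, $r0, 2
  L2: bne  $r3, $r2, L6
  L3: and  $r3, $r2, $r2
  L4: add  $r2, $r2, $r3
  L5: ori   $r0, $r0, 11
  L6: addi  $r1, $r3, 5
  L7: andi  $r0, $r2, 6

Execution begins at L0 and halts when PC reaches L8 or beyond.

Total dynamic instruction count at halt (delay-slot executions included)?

6

  step pc=0: sub  $r3, $r0, $r1  regs=(0,13,1,65523)
  step pc=1: andi  $r2, $r0, 2  regs=(0,13,0,65523)
  step pc=2: bne  $r3, $r2, L6  cond=T  regs=(0,13,0,65523)
  step pc=3: and  $r3, $r2, $r2  regs=(0,13,0,0)
  step pc=6: addi  $r1, $r3, 5  regs=(0,5,0,0)
  step pc=7: andi  $r0, $r2, 6  regs=(0,5,0,0)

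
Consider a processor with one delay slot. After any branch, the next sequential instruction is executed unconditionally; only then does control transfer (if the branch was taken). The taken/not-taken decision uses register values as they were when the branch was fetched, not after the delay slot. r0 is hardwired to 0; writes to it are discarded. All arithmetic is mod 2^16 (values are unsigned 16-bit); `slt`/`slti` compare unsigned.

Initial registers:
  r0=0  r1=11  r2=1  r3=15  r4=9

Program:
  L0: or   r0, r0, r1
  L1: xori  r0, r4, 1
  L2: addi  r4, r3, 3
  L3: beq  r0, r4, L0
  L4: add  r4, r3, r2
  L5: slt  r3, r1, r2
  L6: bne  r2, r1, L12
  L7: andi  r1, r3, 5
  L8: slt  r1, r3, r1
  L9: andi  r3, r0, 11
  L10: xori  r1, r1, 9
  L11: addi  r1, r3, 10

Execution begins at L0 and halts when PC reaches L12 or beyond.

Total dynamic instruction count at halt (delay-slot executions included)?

8

#0 or   r0, r0, r1 ; 0/11/1/15/9
#1 xori  r0, r4, 1 ; 0/11/1/15/9
#2 addi  r4, r3, 3 ; 0/11/1/15/18
#3 beq  r0, r4, L0 ; 0/11/1/15/18 ; →fallthru
#4 add  r4, r3, r2 ; 0/11/1/15/16
#5 slt  r3, r1, r2 ; 0/11/1/0/16
#6 bne  r2, r1, L12 ; 0/11/1/0/16 ; →target
#7 andi  r1, r3, 5 ; 0/0/1/0/16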